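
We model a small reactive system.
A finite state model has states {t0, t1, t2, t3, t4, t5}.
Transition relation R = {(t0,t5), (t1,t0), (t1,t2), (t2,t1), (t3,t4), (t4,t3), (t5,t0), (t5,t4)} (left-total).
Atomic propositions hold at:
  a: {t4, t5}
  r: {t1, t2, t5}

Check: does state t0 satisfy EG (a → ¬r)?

Sat(¬r) = {t0, t3, t4}
Sat(a → ¬r) = {t0, t1, t2, t3, t4}
EG (a → ¬r): greatest fixpoint, start Z0 = {t0, t1, t2, t3, t4}, keep only states in Sat with some successor in Z. Z1 = {t1, t2, t3, t4}; fixed.
Sat(EG (a → ¬r)) = {t1, t2, t3, t4}
t0 ∉ Sat(EG (a → ¬r)) = {t1, t2, t3, t4}, so the formula does not hold at t0.

No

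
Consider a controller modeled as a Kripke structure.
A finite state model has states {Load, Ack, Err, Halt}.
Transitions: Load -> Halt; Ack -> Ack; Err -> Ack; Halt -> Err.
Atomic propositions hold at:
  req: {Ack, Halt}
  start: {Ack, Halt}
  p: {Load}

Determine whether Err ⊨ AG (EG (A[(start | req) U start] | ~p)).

Sat(start | req) = {Ack, Halt}
A[(start | req) U start]: least fixpoint, start Z0 = Sat(start) = {Ack, Halt}, add states in Sat(start | req) with every successor in Z. Already a fixed point.
Sat(A[(start | req) U start]) = {Ack, Halt}
Sat(~p) = {Ack, Err, Halt}
Sat(A[(start | req) U start] | ~p) = {Ack, Err, Halt}
EG (A[(start | req) U start] | ~p): greatest fixpoint, start Z0 = {Ack, Err, Halt}, keep only states in Sat with some successor in Z. Already a fixed point.
Sat(EG (A[(start | req) U start] | ~p)) = {Ack, Err, Halt}
AG (EG (A[(start | req) U start] | ~p)): greatest fixpoint, start Z0 = {Ack, Err, Halt}, keep only states in Sat with every successor in Z. Already a fixed point.
Sat(AG (EG (A[(start | req) U start] | ~p))) = {Ack, Err, Halt}
Err ∈ Sat(AG (EG (A[(start | req) U start] | ~p))) = {Ack, Err, Halt}, so the formula holds at Err.

Yes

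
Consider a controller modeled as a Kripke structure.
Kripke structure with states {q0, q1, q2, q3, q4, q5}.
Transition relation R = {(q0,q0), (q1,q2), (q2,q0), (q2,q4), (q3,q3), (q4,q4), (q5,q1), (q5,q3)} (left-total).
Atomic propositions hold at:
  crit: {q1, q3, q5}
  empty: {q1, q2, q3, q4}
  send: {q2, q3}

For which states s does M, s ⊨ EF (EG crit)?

{q3, q5}

EG crit: greatest fixpoint, start Z0 = {q1, q3, q5}, keep only states in Sat with some successor in Z. Z1 = {q3, q5}; fixed.
Sat(EG crit) = {q3, q5}
EF (EG crit): least fixpoint, start Z0 = {q3, q5}, add states with some successor in Z. Already a fixed point.
Sat(EF (EG crit)) = {q3, q5}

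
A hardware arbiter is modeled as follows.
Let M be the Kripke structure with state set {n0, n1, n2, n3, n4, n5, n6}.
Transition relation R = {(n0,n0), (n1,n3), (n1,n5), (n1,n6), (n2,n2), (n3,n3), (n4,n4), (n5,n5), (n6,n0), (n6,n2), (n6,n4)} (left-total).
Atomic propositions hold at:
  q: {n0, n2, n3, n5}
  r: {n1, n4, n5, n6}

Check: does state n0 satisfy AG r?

AG r: greatest fixpoint, start Z0 = {n1, n4, n5, n6}, keep only states in Sat with every successor in Z. Z1 = {n4, n5}; fixed.
Sat(AG r) = {n4, n5}
n0 ∉ Sat(AG r) = {n4, n5}, so the formula does not hold at n0.

No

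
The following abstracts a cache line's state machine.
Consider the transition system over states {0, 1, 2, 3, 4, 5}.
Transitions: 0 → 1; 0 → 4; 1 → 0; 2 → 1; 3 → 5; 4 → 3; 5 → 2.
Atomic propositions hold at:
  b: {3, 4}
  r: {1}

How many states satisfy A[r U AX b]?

1

Sat(AX b) = {s : every successor in {3, 4}} = {4}
A[r U AX b]: least fixpoint, start Z0 = Sat(AX b) = {4}, add states in Sat(r) with every successor in Z. Already a fixed point.
Sat(A[r U AX b]) = {4}
|Sat(A[r U AX b])| = |{4}| = 1.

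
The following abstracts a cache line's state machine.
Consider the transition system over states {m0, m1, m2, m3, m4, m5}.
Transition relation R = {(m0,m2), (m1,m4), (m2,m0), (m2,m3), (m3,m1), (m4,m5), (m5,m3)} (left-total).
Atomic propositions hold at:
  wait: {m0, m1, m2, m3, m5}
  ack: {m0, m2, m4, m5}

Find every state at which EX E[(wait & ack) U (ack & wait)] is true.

Sat(wait & ack) = {m0, m2, m5}
Sat(ack & wait) = {m0, m2, m5}
E[(wait & ack) U (ack & wait)]: least fixpoint, start Z0 = Sat((ack & wait)) = {m0, m2, m5}, add states in Sat(wait & ack) with some successor in Z. Already a fixed point.
Sat(E[(wait & ack) U (ack & wait)]) = {m0, m2, m5}
Sat(EX E[(wait & ack) U (ack & wait)]) = {s : some successor in {m0, m2, m5}} = {m0, m2, m4}

{m0, m2, m4}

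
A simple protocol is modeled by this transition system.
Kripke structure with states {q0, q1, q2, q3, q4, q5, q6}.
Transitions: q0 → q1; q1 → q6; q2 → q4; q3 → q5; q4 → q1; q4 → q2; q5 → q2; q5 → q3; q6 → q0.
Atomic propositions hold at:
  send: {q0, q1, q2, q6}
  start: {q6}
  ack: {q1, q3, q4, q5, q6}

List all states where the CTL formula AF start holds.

AF start: least fixpoint, start Z0 = {q6}, add states with every successor in Z. Z1 = {q1, q6}; Z2 = {q0, q1, q6}; fixed.
Sat(AF start) = {q0, q1, q6}

{q0, q1, q6}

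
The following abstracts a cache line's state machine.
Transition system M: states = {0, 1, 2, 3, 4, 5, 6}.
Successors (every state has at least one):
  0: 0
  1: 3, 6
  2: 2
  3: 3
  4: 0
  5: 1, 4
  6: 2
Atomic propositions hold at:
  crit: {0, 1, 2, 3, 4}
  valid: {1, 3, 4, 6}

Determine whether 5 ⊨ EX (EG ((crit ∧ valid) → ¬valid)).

No

Sat(crit ∧ valid) = {1, 3, 4}
Sat(¬valid) = {0, 2, 5}
Sat((crit ∧ valid) → ¬valid) = {0, 2, 5, 6}
EG ((crit ∧ valid) → ¬valid): greatest fixpoint, start Z0 = {0, 2, 5, 6}, keep only states in Sat with some successor in Z. Z1 = {0, 2, 6}; fixed.
Sat(EG ((crit ∧ valid) → ¬valid)) = {0, 2, 6}
Sat(EX (EG ((crit ∧ valid) → ¬valid))) = {s : some successor in {0, 2, 6}} = {0, 1, 2, 4, 6}
5 ∉ Sat(EX (EG ((crit ∧ valid) → ¬valid))) = {0, 1, 2, 4, 6}, so the formula does not hold at 5.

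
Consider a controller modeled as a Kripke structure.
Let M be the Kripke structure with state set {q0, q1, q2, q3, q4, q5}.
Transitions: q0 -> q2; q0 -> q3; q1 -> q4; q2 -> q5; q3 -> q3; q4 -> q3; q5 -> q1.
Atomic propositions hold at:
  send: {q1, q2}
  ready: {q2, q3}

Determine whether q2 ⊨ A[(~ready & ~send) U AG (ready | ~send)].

Sat(~ready) = {q0, q1, q4, q5}
Sat(~send) = {q0, q3, q4, q5}
Sat(~ready & ~send) = {q0, q4, q5}
Sat(ready | ~send) = {q0, q2, q3, q4, q5}
AG (ready | ~send): greatest fixpoint, start Z0 = {q0, q2, q3, q4, q5}, keep only states in Sat with every successor in Z. Z1 = {q0, q2, q3, q4}; Z2 = {q0, q3, q4}; Z3 = {q3, q4}; fixed.
Sat(AG (ready | ~send)) = {q3, q4}
A[(~ready & ~send) U AG (ready | ~send)]: least fixpoint, start Z0 = Sat(AG (ready | ~send)) = {q3, q4}, add states in Sat(~ready & ~send) with every successor in Z. Already a fixed point.
Sat(A[(~ready & ~send) U AG (ready | ~send)]) = {q3, q4}
q2 ∉ Sat(A[(~ready & ~send) U AG (ready | ~send)]) = {q3, q4}, so the formula does not hold at q2.

No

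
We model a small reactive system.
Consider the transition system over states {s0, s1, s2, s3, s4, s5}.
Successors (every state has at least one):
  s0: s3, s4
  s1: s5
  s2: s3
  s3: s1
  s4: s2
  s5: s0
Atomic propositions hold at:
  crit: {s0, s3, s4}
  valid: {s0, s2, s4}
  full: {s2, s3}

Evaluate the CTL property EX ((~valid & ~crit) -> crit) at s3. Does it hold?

No

Sat(~valid) = {s1, s3, s5}
Sat(~crit) = {s1, s2, s5}
Sat(~valid & ~crit) = {s1, s5}
Sat((~valid & ~crit) -> crit) = {s0, s2, s3, s4}
Sat(EX ((~valid & ~crit) -> crit)) = {s : some successor in {s0, s2, s3, s4}} = {s0, s2, s4, s5}
s3 ∉ Sat(EX ((~valid & ~crit) -> crit)) = {s0, s2, s4, s5}, so the formula does not hold at s3.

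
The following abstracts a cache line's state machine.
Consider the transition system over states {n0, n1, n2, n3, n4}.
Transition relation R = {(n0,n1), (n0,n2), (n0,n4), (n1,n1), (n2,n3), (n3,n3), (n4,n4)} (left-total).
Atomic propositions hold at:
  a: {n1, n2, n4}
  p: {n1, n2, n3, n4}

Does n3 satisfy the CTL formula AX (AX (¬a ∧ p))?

Sat(¬a) = {n0, n3}
Sat(¬a ∧ p) = {n3}
Sat(AX (¬a ∧ p)) = {s : every successor in {n3}} = {n2, n3}
Sat(AX (AX (¬a ∧ p))) = {s : every successor in {n2, n3}} = {n2, n3}
n3 ∈ Sat(AX (AX (¬a ∧ p))) = {n2, n3}, so the formula holds at n3.

Yes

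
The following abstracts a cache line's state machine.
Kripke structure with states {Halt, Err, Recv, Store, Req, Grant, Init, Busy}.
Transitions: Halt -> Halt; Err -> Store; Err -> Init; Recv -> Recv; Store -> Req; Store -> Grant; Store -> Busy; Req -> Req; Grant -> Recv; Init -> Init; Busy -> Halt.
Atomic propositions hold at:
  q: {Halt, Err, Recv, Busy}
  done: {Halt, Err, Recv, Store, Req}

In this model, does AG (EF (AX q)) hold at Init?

No

Sat(AX q) = {s : every successor in {Halt, Err, Recv, Busy}} = {Halt, Recv, Grant, Busy}
EF (AX q): least fixpoint, start Z0 = {Halt, Recv, Grant, Busy}, add states with some successor in Z. Z1 = {Halt, Recv, Store, Grant, Busy}; Z2 = {Halt, Err, Recv, Store, Grant, Busy}; fixed.
Sat(EF (AX q)) = {Halt, Err, Recv, Store, Grant, Busy}
AG (EF (AX q)): greatest fixpoint, start Z0 = {Halt, Err, Recv, Store, Grant, Busy}, keep only states in Sat with every successor in Z. Z1 = {Halt, Recv, Grant, Busy}; fixed.
Sat(AG (EF (AX q))) = {Halt, Recv, Grant, Busy}
Init ∉ Sat(AG (EF (AX q))) = {Halt, Recv, Grant, Busy}, so the formula does not hold at Init.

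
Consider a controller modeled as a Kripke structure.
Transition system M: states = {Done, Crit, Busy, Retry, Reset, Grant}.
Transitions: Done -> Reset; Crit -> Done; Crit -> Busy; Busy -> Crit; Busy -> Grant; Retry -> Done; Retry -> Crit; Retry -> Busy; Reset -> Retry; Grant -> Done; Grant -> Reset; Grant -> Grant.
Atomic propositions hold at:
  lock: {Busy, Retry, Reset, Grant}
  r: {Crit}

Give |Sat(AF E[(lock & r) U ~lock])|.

2

Sat(lock & r) = ∅
Sat(~lock) = {Done, Crit}
E[(lock & r) U ~lock]: least fixpoint, start Z0 = Sat(~lock) = {Done, Crit}, add states in Sat(lock & r) with some successor in Z. Already a fixed point.
Sat(E[(lock & r) U ~lock]) = {Done, Crit}
AF E[(lock & r) U ~lock]: least fixpoint, start Z0 = {Done, Crit}, add states with every successor in Z. Already a fixed point.
Sat(AF E[(lock & r) U ~lock]) = {Done, Crit}
|Sat(AF E[(lock & r) U ~lock])| = |{Done, Crit}| = 2.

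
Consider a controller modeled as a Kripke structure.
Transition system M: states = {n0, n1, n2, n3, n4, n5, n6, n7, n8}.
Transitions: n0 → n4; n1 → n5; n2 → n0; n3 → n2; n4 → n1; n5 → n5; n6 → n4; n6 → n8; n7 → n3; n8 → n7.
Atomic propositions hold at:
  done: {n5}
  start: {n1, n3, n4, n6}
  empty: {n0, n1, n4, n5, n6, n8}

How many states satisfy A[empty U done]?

A[empty U done]: least fixpoint, start Z0 = Sat(done) = {n5}, add states in Sat(empty) with every successor in Z. Z1 = {n1, n5}; Z2 = {n1, n4, n5}; Z3 = {n0, n1, n4, n5}; fixed.
Sat(A[empty U done]) = {n0, n1, n4, n5}
|Sat(A[empty U done])| = |{n0, n1, n4, n5}| = 4.

4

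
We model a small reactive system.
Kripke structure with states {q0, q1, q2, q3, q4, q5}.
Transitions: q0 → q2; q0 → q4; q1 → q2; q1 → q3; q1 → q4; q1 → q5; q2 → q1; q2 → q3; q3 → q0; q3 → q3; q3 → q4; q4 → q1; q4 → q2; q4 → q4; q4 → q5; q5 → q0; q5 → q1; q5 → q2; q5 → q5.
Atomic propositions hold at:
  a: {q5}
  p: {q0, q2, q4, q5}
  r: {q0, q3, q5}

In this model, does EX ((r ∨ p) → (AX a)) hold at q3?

Sat(r ∨ p) = {q0, q2, q3, q4, q5}
Sat(AX a) = {s : every successor in {q5}} = ∅
Sat((r ∨ p) → (AX a)) = {q1}
Sat(EX ((r ∨ p) → (AX a))) = {s : some successor in {q1}} = {q2, q4, q5}
q3 ∉ Sat(EX ((r ∨ p) → (AX a))) = {q2, q4, q5}, so the formula does not hold at q3.

No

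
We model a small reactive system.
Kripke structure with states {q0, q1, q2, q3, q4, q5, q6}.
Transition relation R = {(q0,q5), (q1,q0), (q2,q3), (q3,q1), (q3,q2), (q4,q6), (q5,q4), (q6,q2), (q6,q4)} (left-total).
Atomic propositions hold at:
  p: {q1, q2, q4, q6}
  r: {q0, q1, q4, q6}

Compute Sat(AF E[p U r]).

E[p U r]: least fixpoint, start Z0 = Sat(r) = {q0, q1, q4, q6}, add states in Sat(p) with some successor in Z. Already a fixed point.
Sat(E[p U r]) = {q0, q1, q4, q6}
AF E[p U r]: least fixpoint, start Z0 = {q0, q1, q4, q6}, add states with every successor in Z. Z1 = {q0, q1, q4, q5, q6}; fixed.
Sat(AF E[p U r]) = {q0, q1, q4, q5, q6}

{q0, q1, q4, q5, q6}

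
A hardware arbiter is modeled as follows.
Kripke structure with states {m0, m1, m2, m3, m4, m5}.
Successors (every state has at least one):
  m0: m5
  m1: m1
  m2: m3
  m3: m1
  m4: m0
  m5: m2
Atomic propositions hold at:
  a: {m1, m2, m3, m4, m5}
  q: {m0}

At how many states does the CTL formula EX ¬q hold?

Sat(¬q) = {m1, m2, m3, m4, m5}
Sat(EX ¬q) = {s : some successor in {m1, m2, m3, m4, m5}} = {m0, m1, m2, m3, m5}
|Sat(EX ¬q)| = |{m0, m1, m2, m3, m5}| = 5.

5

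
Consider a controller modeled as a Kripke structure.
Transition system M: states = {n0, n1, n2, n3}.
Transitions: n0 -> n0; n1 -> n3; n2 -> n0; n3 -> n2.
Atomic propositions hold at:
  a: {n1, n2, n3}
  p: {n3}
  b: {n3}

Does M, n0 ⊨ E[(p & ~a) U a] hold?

No

Sat(~a) = {n0}
Sat(p & ~a) = ∅
E[(p & ~a) U a]: least fixpoint, start Z0 = Sat(a) = {n1, n2, n3}, add states in Sat(p & ~a) with some successor in Z. Already a fixed point.
Sat(E[(p & ~a) U a]) = {n1, n2, n3}
n0 ∉ Sat(E[(p & ~a) U a]) = {n1, n2, n3}, so the formula does not hold at n0.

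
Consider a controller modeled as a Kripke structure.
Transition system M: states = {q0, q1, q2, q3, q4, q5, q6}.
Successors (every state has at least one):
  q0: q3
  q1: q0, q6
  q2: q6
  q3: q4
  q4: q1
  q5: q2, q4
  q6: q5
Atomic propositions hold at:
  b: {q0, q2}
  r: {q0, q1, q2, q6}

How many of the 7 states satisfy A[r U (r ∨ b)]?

4

Sat(r ∨ b) = {q0, q1, q2, q6}
A[r U (r ∨ b)]: least fixpoint, start Z0 = Sat((r ∨ b)) = {q0, q1, q2, q6}, add states in Sat(r) with every successor in Z. Already a fixed point.
Sat(A[r U (r ∨ b)]) = {q0, q1, q2, q6}
|Sat(A[r U (r ∨ b)])| = |{q0, q1, q2, q6}| = 4.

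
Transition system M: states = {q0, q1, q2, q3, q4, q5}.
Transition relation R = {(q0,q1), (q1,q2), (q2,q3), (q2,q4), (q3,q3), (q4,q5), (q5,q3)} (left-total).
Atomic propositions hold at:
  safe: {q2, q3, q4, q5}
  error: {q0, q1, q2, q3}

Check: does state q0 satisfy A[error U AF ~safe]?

Sat(~safe) = {q0, q1}
AF ~safe: least fixpoint, start Z0 = {q0, q1}, add states with every successor in Z. Already a fixed point.
Sat(AF ~safe) = {q0, q1}
A[error U AF ~safe]: least fixpoint, start Z0 = Sat(AF ~safe) = {q0, q1}, add states in Sat(error) with every successor in Z. Already a fixed point.
Sat(A[error U AF ~safe]) = {q0, q1}
q0 ∈ Sat(A[error U AF ~safe]) = {q0, q1}, so the formula holds at q0.

Yes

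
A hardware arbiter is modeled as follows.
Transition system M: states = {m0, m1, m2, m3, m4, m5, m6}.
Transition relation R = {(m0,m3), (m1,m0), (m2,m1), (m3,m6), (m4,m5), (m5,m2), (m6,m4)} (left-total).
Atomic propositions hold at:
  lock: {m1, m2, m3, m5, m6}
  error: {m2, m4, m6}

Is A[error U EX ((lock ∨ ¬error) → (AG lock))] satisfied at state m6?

Yes

Sat(¬error) = {m0, m1, m3, m5}
Sat(lock ∨ ¬error) = {m0, m1, m2, m3, m5, m6}
AG lock: greatest fixpoint, start Z0 = {m1, m2, m3, m5, m6}, keep only states in Sat with every successor in Z. Z1 = {m2, m3, m5}; Z2 = {m5}; Z3 = ∅; fixed.
Sat(AG lock) = ∅
Sat((lock ∨ ¬error) → (AG lock)) = {m4}
Sat(EX ((lock ∨ ¬error) → (AG lock))) = {s : some successor in {m4}} = {m6}
A[error U EX ((lock ∨ ¬error) → (AG lock))]: least fixpoint, start Z0 = Sat(EX ((lock ∨ ¬error) → (AG lock))) = {m6}, add states in Sat(error) with every successor in Z. Already a fixed point.
Sat(A[error U EX ((lock ∨ ¬error) → (AG lock))]) = {m6}
m6 ∈ Sat(A[error U EX ((lock ∨ ¬error) → (AG lock))]) = {m6}, so the formula holds at m6.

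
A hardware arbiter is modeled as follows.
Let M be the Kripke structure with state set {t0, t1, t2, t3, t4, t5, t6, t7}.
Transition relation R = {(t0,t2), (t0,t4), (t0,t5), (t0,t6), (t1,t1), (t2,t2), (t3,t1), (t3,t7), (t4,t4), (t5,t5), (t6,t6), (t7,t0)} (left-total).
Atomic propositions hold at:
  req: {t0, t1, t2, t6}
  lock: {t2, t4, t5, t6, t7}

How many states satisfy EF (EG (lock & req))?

5

Sat(lock & req) = {t2, t6}
EG (lock & req): greatest fixpoint, start Z0 = {t2, t6}, keep only states in Sat with some successor in Z. Already a fixed point.
Sat(EG (lock & req)) = {t2, t6}
EF (EG (lock & req)): least fixpoint, start Z0 = {t2, t6}, add states with some successor in Z. Z1 = {t0, t2, t6}; Z2 = {t0, t2, t6, t7}; Z3 = {t0, t2, t3, t6, t7}; fixed.
Sat(EF (EG (lock & req))) = {t0, t2, t3, t6, t7}
|Sat(EF (EG (lock & req)))| = |{t0, t2, t3, t6, t7}| = 5.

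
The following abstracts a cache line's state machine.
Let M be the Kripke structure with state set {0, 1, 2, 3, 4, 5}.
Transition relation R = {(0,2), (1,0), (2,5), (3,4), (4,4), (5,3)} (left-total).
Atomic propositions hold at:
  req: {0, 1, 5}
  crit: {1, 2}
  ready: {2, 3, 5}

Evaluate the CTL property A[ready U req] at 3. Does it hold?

No

A[ready U req]: least fixpoint, start Z0 = Sat(req) = {0, 1, 5}, add states in Sat(ready) with every successor in Z. Z1 = {0, 1, 2, 5}; fixed.
Sat(A[ready U req]) = {0, 1, 2, 5}
3 ∉ Sat(A[ready U req]) = {0, 1, 2, 5}, so the formula does not hold at 3.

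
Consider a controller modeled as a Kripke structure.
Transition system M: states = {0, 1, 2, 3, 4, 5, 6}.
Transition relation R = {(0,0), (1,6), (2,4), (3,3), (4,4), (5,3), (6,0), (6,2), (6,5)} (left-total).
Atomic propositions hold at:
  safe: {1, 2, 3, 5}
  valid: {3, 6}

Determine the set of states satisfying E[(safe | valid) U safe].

Sat(safe | valid) = {1, 2, 3, 5, 6}
E[(safe | valid) U safe]: least fixpoint, start Z0 = Sat(safe) = {1, 2, 3, 5}, add states in Sat(safe | valid) with some successor in Z. Z1 = {1, 2, 3, 5, 6}; fixed.
Sat(E[(safe | valid) U safe]) = {1, 2, 3, 5, 6}

{1, 2, 3, 5, 6}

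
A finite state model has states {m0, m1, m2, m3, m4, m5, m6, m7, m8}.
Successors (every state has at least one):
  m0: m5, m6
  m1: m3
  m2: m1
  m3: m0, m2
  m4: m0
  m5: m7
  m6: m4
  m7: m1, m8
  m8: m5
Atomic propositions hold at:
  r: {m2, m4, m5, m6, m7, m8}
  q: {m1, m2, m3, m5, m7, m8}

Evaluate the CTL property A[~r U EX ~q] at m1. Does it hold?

Sat(~r) = {m0, m1, m3}
Sat(~q) = {m0, m4, m6}
Sat(EX ~q) = {s : some successor in {m0, m4, m6}} = {m0, m3, m4, m6}
A[~r U EX ~q]: least fixpoint, start Z0 = Sat(EX ~q) = {m0, m3, m4, m6}, add states in Sat(~r) with every successor in Z. Z1 = {m0, m1, m3, m4, m6}; fixed.
Sat(A[~r U EX ~q]) = {m0, m1, m3, m4, m6}
m1 ∈ Sat(A[~r U EX ~q]) = {m0, m1, m3, m4, m6}, so the formula holds at m1.

Yes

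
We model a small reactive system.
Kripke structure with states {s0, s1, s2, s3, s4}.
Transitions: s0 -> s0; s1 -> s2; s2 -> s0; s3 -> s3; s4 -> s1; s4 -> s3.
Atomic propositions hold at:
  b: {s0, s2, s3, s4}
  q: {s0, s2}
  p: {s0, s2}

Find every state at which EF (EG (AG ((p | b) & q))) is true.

Sat(p | b) = {s0, s2, s3, s4}
Sat((p | b) & q) = {s0, s2}
AG ((p | b) & q): greatest fixpoint, start Z0 = {s0, s2}, keep only states in Sat with every successor in Z. Already a fixed point.
Sat(AG ((p | b) & q)) = {s0, s2}
EG (AG ((p | b) & q)): greatest fixpoint, start Z0 = {s0, s2}, keep only states in Sat with some successor in Z. Already a fixed point.
Sat(EG (AG ((p | b) & q))) = {s0, s2}
EF (EG (AG ((p | b) & q))): least fixpoint, start Z0 = {s0, s2}, add states with some successor in Z. Z1 = {s0, s1, s2}; Z2 = {s0, s1, s2, s4}; fixed.
Sat(EF (EG (AG ((p | b) & q)))) = {s0, s1, s2, s4}

{s0, s1, s2, s4}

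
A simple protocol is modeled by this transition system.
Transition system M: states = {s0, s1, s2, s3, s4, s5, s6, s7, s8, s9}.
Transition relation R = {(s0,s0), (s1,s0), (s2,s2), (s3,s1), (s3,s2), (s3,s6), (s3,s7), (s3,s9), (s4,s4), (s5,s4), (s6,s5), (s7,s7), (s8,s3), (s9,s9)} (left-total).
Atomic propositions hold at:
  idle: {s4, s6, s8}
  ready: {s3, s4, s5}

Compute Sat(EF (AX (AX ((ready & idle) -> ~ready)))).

Sat(ready & idle) = {s4}
Sat(~ready) = {s0, s1, s2, s6, s7, s8, s9}
Sat((ready & idle) -> ~ready) = {s0, s1, s2, s3, s5, s6, s7, s8, s9}
Sat(AX ((ready & idle) -> ~ready)) = {s : every successor in {s0, s1, s2, s3, s5, s6, s7, s8, s9}} = {s0, s1, s2, s3, s6, s7, s8, s9}
Sat(AX (AX ((ready & idle) -> ~ready))) = {s : every successor in {s0, s1, s2, s3, s6, s7, s8, s9}} = {s0, s1, s2, s3, s7, s8, s9}
EF (AX (AX ((ready & idle) -> ~ready))): least fixpoint, start Z0 = {s0, s1, s2, s3, s7, s8, s9}, add states with some successor in Z. Already a fixed point.
Sat(EF (AX (AX ((ready & idle) -> ~ready)))) = {s0, s1, s2, s3, s7, s8, s9}

{s0, s1, s2, s3, s7, s8, s9}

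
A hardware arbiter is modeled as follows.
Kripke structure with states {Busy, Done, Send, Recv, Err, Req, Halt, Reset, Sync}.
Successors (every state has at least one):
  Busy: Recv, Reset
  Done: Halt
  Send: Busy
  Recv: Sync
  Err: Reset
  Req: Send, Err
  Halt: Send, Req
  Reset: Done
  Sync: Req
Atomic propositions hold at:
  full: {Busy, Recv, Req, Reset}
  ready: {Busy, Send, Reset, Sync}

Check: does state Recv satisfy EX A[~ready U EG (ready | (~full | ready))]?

Sat(~ready) = {Done, Recv, Err, Req, Halt}
Sat(~full) = {Done, Send, Err, Halt, Sync}
Sat(~full | ready) = {Busy, Done, Send, Err, Halt, Reset, Sync}
Sat(ready | (~full | ready)) = {Busy, Done, Send, Err, Halt, Reset, Sync}
EG (ready | (~full | ready)): greatest fixpoint, start Z0 = {Busy, Done, Send, Err, Halt, Reset, Sync}, keep only states in Sat with some successor in Z. Z1 = {Busy, Done, Send, Err, Halt, Reset}; fixed.
Sat(EG (ready | (~full | ready))) = {Busy, Done, Send, Err, Halt, Reset}
A[~ready U EG (ready | (~full | ready))]: least fixpoint, start Z0 = Sat(EG (ready | (~full | ready))) = {Busy, Done, Send, Err, Halt, Reset}, add states in Sat(~ready) with every successor in Z. Z1 = {Busy, Done, Send, Err, Req, Halt, Reset}; fixed.
Sat(A[~ready U EG (ready | (~full | ready))]) = {Busy, Done, Send, Err, Req, Halt, Reset}
Sat(EX A[~ready U EG (ready | (~full | ready))]) = {s : some successor in {Busy, Done, Send, Err, Req, Halt, Reset}} = {Busy, Done, Send, Err, Req, Halt, Reset, Sync}
Recv ∉ Sat(EX A[~ready U EG (ready | (~full | ready))]) = {Busy, Done, Send, Err, Req, Halt, Reset, Sync}, so the formula does not hold at Recv.

No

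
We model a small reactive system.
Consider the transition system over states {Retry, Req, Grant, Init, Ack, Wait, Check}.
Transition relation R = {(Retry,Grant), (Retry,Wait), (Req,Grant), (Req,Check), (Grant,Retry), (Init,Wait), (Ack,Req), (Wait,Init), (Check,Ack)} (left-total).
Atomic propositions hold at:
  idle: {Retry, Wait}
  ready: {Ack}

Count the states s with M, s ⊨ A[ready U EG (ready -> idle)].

Sat(ready -> idle) = {Retry, Req, Grant, Init, Wait, Check}
EG (ready -> idle): greatest fixpoint, start Z0 = {Retry, Req, Grant, Init, Wait, Check}, keep only states in Sat with some successor in Z. Z1 = {Retry, Req, Grant, Init, Wait}; fixed.
Sat(EG (ready -> idle)) = {Retry, Req, Grant, Init, Wait}
A[ready U EG (ready -> idle)]: least fixpoint, start Z0 = Sat(EG (ready -> idle)) = {Retry, Req, Grant, Init, Wait}, add states in Sat(ready) with every successor in Z. Z1 = {Retry, Req, Grant, Init, Ack, Wait}; fixed.
Sat(A[ready U EG (ready -> idle)]) = {Retry, Req, Grant, Init, Ack, Wait}
|Sat(A[ready U EG (ready -> idle)])| = |{Retry, Req, Grant, Init, Ack, Wait}| = 6.

6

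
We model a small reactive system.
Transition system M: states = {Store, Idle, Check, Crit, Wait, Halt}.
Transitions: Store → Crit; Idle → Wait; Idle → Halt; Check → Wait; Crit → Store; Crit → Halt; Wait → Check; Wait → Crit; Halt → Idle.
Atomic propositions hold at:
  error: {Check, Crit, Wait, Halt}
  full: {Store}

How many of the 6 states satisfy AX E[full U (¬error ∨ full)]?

1

Sat(¬error) = {Store, Idle}
Sat(¬error ∨ full) = {Store, Idle}
E[full U (¬error ∨ full)]: least fixpoint, start Z0 = Sat((¬error ∨ full)) = {Store, Idle}, add states in Sat(full) with some successor in Z. Already a fixed point.
Sat(E[full U (¬error ∨ full)]) = {Store, Idle}
Sat(AX E[full U (¬error ∨ full)]) = {s : every successor in {Store, Idle}} = {Halt}
|Sat(AX E[full U (¬error ∨ full)])| = |{Halt}| = 1.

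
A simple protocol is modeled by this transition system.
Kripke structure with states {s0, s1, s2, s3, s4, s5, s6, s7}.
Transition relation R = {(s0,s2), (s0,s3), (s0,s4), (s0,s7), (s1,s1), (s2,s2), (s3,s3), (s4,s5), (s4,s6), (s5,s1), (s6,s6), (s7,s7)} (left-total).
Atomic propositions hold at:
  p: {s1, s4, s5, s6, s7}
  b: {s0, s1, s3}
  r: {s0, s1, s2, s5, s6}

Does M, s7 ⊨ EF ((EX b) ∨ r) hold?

Sat(EX b) = {s : some successor in {s0, s1, s3}} = {s0, s1, s3, s5}
Sat((EX b) ∨ r) = {s0, s1, s2, s3, s5, s6}
EF ((EX b) ∨ r): least fixpoint, start Z0 = {s0, s1, s2, s3, s5, s6}, add states with some successor in Z. Z1 = {s0, s1, s2, s3, s4, s5, s6}; fixed.
Sat(EF ((EX b) ∨ r)) = {s0, s1, s2, s3, s4, s5, s6}
s7 ∉ Sat(EF ((EX b) ∨ r)) = {s0, s1, s2, s3, s4, s5, s6}, so the formula does not hold at s7.

No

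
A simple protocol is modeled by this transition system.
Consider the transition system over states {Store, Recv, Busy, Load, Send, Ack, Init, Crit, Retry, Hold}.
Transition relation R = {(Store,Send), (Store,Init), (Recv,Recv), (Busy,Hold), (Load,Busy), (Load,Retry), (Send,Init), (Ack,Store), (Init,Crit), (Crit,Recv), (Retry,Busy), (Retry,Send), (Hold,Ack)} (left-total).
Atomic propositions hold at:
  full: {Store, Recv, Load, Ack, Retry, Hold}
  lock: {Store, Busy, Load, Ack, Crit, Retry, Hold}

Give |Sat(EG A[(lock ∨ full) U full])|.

Sat(lock ∨ full) = {Store, Recv, Busy, Load, Ack, Crit, Retry, Hold}
A[(lock ∨ full) U full]: least fixpoint, start Z0 = Sat(full) = {Store, Recv, Load, Ack, Retry, Hold}, add states in Sat(lock ∨ full) with every successor in Z. Z1 = {Store, Recv, Busy, Load, Ack, Crit, Retry, Hold}; fixed.
Sat(A[(lock ∨ full) U full]) = {Store, Recv, Busy, Load, Ack, Crit, Retry, Hold}
EG A[(lock ∨ full) U full]: greatest fixpoint, start Z0 = {Store, Recv, Busy, Load, Ack, Crit, Retry, Hold}, keep only states in Sat with some successor in Z. Z1 = {Recv, Busy, Load, Ack, Crit, Retry, Hold}; Z2 = {Recv, Busy, Load, Crit, Retry, Hold}; Z3 = {Recv, Busy, Load, Crit, Retry}; Z4 = {Recv, Load, Crit, Retry}; Z5 = {Recv, Load, Crit}; Z6 = {Recv, Crit}; fixed.
Sat(EG A[(lock ∨ full) U full]) = {Recv, Crit}
|Sat(EG A[(lock ∨ full) U full])| = |{Recv, Crit}| = 2.

2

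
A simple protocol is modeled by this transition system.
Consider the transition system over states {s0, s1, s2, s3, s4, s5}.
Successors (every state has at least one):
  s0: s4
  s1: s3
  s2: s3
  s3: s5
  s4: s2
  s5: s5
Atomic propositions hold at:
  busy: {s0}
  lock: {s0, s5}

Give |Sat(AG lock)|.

1

AG lock: greatest fixpoint, start Z0 = {s0, s5}, keep only states in Sat with every successor in Z. Z1 = {s5}; fixed.
Sat(AG lock) = {s5}
|Sat(AG lock)| = |{s5}| = 1.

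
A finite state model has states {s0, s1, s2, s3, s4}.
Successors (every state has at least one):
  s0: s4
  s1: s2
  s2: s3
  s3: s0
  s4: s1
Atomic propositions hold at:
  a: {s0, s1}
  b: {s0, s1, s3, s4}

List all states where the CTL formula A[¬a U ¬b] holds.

Sat(¬a) = {s2, s3, s4}
Sat(¬b) = {s2}
A[¬a U ¬b]: least fixpoint, start Z0 = Sat(¬b) = {s2}, add states in Sat(¬a) with every successor in Z. Already a fixed point.
Sat(A[¬a U ¬b]) = {s2}

{s2}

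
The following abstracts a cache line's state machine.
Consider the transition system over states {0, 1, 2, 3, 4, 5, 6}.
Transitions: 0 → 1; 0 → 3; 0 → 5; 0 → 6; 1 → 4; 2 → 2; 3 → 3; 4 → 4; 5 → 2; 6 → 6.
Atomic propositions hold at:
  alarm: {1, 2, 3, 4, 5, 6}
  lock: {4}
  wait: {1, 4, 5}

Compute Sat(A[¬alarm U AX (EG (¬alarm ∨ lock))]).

{1, 4}

Sat(¬alarm) = {0}
Sat(¬alarm ∨ lock) = {0, 4}
EG (¬alarm ∨ lock): greatest fixpoint, start Z0 = {0, 4}, keep only states in Sat with some successor in Z. Z1 = {4}; fixed.
Sat(EG (¬alarm ∨ lock)) = {4}
Sat(AX (EG (¬alarm ∨ lock))) = {s : every successor in {4}} = {1, 4}
A[¬alarm U AX (EG (¬alarm ∨ lock))]: least fixpoint, start Z0 = Sat(AX (EG (¬alarm ∨ lock))) = {1, 4}, add states in Sat(¬alarm) with every successor in Z. Already a fixed point.
Sat(A[¬alarm U AX (EG (¬alarm ∨ lock))]) = {1, 4}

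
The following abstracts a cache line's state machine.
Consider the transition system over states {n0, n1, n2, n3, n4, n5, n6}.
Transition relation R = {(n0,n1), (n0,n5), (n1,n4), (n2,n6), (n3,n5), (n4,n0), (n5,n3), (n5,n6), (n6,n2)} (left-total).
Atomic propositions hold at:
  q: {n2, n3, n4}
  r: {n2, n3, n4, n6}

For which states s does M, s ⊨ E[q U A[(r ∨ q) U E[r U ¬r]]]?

Sat(r ∨ q) = {n2, n3, n4, n6}
Sat(¬r) = {n0, n1, n5}
E[r U ¬r]: least fixpoint, start Z0 = Sat(¬r) = {n0, n1, n5}, add states in Sat(r) with some successor in Z. Z1 = {n0, n1, n3, n4, n5}; fixed.
Sat(E[r U ¬r]) = {n0, n1, n3, n4, n5}
A[(r ∨ q) U E[r U ¬r]]: least fixpoint, start Z0 = Sat(E[r U ¬r]) = {n0, n1, n3, n4, n5}, add states in Sat(r ∨ q) with every successor in Z. Already a fixed point.
Sat(A[(r ∨ q) U E[r U ¬r]]) = {n0, n1, n3, n4, n5}
E[q U A[(r ∨ q) U E[r U ¬r]]]: least fixpoint, start Z0 = Sat(A[(r ∨ q) U E[r U ¬r]]) = {n0, n1, n3, n4, n5}, add states in Sat(q) with some successor in Z. Already a fixed point.
Sat(E[q U A[(r ∨ q) U E[r U ¬r]]]) = {n0, n1, n3, n4, n5}

{n0, n1, n3, n4, n5}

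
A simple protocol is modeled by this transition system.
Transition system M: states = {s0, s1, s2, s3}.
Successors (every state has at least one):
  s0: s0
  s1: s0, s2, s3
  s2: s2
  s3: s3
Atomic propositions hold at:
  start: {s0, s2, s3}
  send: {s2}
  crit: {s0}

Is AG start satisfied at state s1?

AG start: greatest fixpoint, start Z0 = {s0, s2, s3}, keep only states in Sat with every successor in Z. Already a fixed point.
Sat(AG start) = {s0, s2, s3}
s1 ∉ Sat(AG start) = {s0, s2, s3}, so the formula does not hold at s1.

No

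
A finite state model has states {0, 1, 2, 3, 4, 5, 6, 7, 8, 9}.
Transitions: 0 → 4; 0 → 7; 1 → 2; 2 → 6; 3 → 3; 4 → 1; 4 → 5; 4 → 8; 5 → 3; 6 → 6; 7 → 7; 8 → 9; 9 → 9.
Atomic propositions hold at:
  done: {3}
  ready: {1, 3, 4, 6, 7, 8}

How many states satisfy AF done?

2

AF done: least fixpoint, start Z0 = {3}, add states with every successor in Z. Z1 = {3, 5}; fixed.
Sat(AF done) = {3, 5}
|Sat(AF done)| = |{3, 5}| = 2.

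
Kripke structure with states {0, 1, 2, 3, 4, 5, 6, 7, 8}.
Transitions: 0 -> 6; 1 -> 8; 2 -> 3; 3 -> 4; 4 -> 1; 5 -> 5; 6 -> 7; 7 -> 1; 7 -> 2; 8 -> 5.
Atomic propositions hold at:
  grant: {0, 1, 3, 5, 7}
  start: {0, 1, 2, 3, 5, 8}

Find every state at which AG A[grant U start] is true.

{1, 5, 8}

A[grant U start]: least fixpoint, start Z0 = Sat(start) = {0, 1, 2, 3, 5, 8}, add states in Sat(grant) with every successor in Z. Z1 = {0, 1, 2, 3, 5, 7, 8}; fixed.
Sat(A[grant U start]) = {0, 1, 2, 3, 5, 7, 8}
AG A[grant U start]: greatest fixpoint, start Z0 = {0, 1, 2, 3, 5, 7, 8}, keep only states in Sat with every successor in Z. Z1 = {1, 2, 5, 7, 8}; Z2 = {1, 5, 7, 8}; Z3 = {1, 5, 8}; fixed.
Sat(AG A[grant U start]) = {1, 5, 8}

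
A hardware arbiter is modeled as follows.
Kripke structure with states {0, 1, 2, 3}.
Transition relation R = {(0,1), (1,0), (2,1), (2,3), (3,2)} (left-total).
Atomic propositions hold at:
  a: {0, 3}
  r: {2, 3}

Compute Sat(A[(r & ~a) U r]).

Sat(~a) = {1, 2}
Sat(r & ~a) = {2}
A[(r & ~a) U r]: least fixpoint, start Z0 = Sat(r) = {2, 3}, add states in Sat(r & ~a) with every successor in Z. Already a fixed point.
Sat(A[(r & ~a) U r]) = {2, 3}

{2, 3}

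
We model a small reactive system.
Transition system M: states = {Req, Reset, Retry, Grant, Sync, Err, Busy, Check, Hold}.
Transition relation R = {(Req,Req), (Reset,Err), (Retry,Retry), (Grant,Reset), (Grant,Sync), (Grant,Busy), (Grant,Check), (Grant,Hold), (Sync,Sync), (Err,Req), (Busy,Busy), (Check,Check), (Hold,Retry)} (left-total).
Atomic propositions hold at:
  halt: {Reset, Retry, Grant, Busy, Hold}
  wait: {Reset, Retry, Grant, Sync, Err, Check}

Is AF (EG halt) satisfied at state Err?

EG halt: greatest fixpoint, start Z0 = {Reset, Retry, Grant, Busy, Hold}, keep only states in Sat with some successor in Z. Z1 = {Retry, Grant, Busy, Hold}; fixed.
Sat(EG halt) = {Retry, Grant, Busy, Hold}
AF (EG halt): least fixpoint, start Z0 = {Retry, Grant, Busy, Hold}, add states with every successor in Z. Already a fixed point.
Sat(AF (EG halt)) = {Retry, Grant, Busy, Hold}
Err ∉ Sat(AF (EG halt)) = {Retry, Grant, Busy, Hold}, so the formula does not hold at Err.

No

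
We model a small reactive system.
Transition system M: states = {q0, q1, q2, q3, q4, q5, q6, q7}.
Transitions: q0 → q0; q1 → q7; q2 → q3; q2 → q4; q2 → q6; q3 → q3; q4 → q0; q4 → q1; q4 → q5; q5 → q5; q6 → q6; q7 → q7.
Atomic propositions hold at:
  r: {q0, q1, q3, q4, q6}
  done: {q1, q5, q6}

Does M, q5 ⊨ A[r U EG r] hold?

No

EG r: greatest fixpoint, start Z0 = {q0, q1, q3, q4, q6}, keep only states in Sat with some successor in Z. Z1 = {q0, q3, q4, q6}; fixed.
Sat(EG r) = {q0, q3, q4, q6}
A[r U EG r]: least fixpoint, start Z0 = Sat(EG r) = {q0, q3, q4, q6}, add states in Sat(r) with every successor in Z. Already a fixed point.
Sat(A[r U EG r]) = {q0, q3, q4, q6}
q5 ∉ Sat(A[r U EG r]) = {q0, q3, q4, q6}, so the formula does not hold at q5.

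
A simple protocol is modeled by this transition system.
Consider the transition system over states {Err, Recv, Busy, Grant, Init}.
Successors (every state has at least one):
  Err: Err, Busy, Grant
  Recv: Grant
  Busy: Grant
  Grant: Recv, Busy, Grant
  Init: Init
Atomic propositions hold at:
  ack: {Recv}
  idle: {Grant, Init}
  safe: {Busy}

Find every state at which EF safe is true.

{Err, Recv, Busy, Grant}

EF safe: least fixpoint, start Z0 = {Busy}, add states with some successor in Z. Z1 = {Err, Busy, Grant}; Z2 = {Err, Recv, Busy, Grant}; fixed.
Sat(EF safe) = {Err, Recv, Busy, Grant}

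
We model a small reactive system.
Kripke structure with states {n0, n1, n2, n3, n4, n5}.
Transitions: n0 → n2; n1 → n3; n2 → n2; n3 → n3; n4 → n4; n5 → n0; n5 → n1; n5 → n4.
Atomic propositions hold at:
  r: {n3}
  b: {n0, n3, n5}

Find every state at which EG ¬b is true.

Sat(¬b) = {n1, n2, n4}
EG ¬b: greatest fixpoint, start Z0 = {n1, n2, n4}, keep only states in Sat with some successor in Z. Z1 = {n2, n4}; fixed.
Sat(EG ¬b) = {n2, n4}

{n2, n4}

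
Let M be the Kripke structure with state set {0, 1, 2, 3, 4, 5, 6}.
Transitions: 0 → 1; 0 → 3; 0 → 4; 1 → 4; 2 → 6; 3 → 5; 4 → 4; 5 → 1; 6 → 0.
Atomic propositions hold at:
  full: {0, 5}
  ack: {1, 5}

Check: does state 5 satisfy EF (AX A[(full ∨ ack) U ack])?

Yes

Sat(full ∨ ack) = {0, 1, 5}
A[(full ∨ ack) U ack]: least fixpoint, start Z0 = Sat(ack) = {1, 5}, add states in Sat(full ∨ ack) with every successor in Z. Already a fixed point.
Sat(A[(full ∨ ack) U ack]) = {1, 5}
Sat(AX A[(full ∨ ack) U ack]) = {s : every successor in {1, 5}} = {3, 5}
EF (AX A[(full ∨ ack) U ack]): least fixpoint, start Z0 = {3, 5}, add states with some successor in Z. Z1 = {0, 3, 5}; Z2 = {0, 3, 5, 6}; Z3 = {0, 2, 3, 5, 6}; fixed.
Sat(EF (AX A[(full ∨ ack) U ack])) = {0, 2, 3, 5, 6}
5 ∈ Sat(EF (AX A[(full ∨ ack) U ack])) = {0, 2, 3, 5, 6}, so the formula holds at 5.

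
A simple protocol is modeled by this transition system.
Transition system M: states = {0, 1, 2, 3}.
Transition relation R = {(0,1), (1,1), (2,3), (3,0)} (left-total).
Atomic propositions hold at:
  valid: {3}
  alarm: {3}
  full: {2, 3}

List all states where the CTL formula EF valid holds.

{2, 3}

EF valid: least fixpoint, start Z0 = {3}, add states with some successor in Z. Z1 = {2, 3}; fixed.
Sat(EF valid) = {2, 3}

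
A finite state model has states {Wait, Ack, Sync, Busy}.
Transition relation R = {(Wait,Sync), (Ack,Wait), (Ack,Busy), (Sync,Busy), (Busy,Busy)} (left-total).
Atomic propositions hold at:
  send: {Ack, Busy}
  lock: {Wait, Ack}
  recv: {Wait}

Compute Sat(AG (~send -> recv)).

{Busy}

Sat(~send) = {Wait, Sync}
Sat(~send -> recv) = {Wait, Ack, Busy}
AG (~send -> recv): greatest fixpoint, start Z0 = {Wait, Ack, Busy}, keep only states in Sat with every successor in Z. Z1 = {Ack, Busy}; Z2 = {Busy}; fixed.
Sat(AG (~send -> recv)) = {Busy}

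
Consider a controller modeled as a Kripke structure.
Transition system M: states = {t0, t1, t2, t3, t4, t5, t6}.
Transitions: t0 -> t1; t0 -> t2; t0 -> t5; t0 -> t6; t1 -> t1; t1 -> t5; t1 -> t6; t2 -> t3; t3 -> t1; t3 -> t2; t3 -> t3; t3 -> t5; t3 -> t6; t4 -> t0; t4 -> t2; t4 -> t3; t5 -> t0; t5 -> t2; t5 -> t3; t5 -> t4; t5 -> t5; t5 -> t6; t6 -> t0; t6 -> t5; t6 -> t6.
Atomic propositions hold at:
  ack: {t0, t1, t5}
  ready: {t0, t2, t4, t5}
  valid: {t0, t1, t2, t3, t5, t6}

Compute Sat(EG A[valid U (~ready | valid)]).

{t0, t1, t2, t3, t5, t6}

Sat(~ready) = {t1, t3, t6}
Sat(~ready | valid) = {t0, t1, t2, t3, t5, t6}
A[valid U (~ready | valid)]: least fixpoint, start Z0 = Sat((~ready | valid)) = {t0, t1, t2, t3, t5, t6}, add states in Sat(valid) with every successor in Z. Already a fixed point.
Sat(A[valid U (~ready | valid)]) = {t0, t1, t2, t3, t5, t6}
EG A[valid U (~ready | valid)]: greatest fixpoint, start Z0 = {t0, t1, t2, t3, t5, t6}, keep only states in Sat with some successor in Z. Already a fixed point.
Sat(EG A[valid U (~ready | valid)]) = {t0, t1, t2, t3, t5, t6}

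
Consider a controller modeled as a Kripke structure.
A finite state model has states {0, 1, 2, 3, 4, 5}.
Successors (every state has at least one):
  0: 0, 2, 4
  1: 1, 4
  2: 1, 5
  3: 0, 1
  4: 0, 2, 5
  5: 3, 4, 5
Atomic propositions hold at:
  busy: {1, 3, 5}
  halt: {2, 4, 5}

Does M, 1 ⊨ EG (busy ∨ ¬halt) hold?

Sat(¬halt) = {0, 1, 3}
Sat(busy ∨ ¬halt) = {0, 1, 3, 5}
EG (busy ∨ ¬halt): greatest fixpoint, start Z0 = {0, 1, 3, 5}, keep only states in Sat with some successor in Z. Already a fixed point.
Sat(EG (busy ∨ ¬halt)) = {0, 1, 3, 5}
1 ∈ Sat(EG (busy ∨ ¬halt)) = {0, 1, 3, 5}, so the formula holds at 1.

Yes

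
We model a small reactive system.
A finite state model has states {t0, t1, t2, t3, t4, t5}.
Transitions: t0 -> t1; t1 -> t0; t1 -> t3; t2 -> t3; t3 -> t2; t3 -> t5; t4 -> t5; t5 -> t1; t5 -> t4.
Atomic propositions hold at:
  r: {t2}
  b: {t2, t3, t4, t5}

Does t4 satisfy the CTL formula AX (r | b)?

Sat(r | b) = {t2, t3, t4, t5}
Sat(AX (r | b)) = {s : every successor in {t2, t3, t4, t5}} = {t2, t3, t4}
t4 ∈ Sat(AX (r | b)) = {t2, t3, t4}, so the formula holds at t4.

Yes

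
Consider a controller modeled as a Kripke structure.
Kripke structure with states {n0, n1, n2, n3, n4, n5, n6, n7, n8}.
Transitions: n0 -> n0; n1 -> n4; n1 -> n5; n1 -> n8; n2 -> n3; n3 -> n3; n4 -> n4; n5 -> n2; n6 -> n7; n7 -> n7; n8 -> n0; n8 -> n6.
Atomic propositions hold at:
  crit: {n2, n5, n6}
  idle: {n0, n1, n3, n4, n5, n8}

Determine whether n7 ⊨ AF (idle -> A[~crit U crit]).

Yes

Sat(~crit) = {n0, n1, n3, n4, n7, n8}
A[~crit U crit]: least fixpoint, start Z0 = Sat(crit) = {n2, n5, n6}, add states in Sat(~crit) with every successor in Z. Already a fixed point.
Sat(A[~crit U crit]) = {n2, n5, n6}
Sat(idle -> A[~crit U crit]) = {n2, n5, n6, n7}
AF (idle -> A[~crit U crit]): least fixpoint, start Z0 = {n2, n5, n6, n7}, add states with every successor in Z. Already a fixed point.
Sat(AF (idle -> A[~crit U crit])) = {n2, n5, n6, n7}
n7 ∈ Sat(AF (idle -> A[~crit U crit])) = {n2, n5, n6, n7}, so the formula holds at n7.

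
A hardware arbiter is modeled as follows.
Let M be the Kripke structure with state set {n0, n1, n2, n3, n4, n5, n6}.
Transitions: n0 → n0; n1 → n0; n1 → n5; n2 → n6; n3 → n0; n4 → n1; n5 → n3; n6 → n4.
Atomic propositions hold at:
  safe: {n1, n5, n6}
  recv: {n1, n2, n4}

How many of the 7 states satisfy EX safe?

Sat(EX safe) = {s : some successor in {n1, n5, n6}} = {n1, n2, n4}
|Sat(EX safe)| = |{n1, n2, n4}| = 3.

3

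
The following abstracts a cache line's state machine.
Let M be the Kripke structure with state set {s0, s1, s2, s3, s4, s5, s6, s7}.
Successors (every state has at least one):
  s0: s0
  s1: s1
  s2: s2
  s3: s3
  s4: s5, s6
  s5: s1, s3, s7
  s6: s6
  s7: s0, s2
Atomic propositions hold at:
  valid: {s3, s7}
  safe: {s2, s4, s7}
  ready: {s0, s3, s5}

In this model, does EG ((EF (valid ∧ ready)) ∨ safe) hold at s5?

Sat(valid ∧ ready) = {s3}
EF (valid ∧ ready): least fixpoint, start Z0 = {s3}, add states with some successor in Z. Z1 = {s3, s5}; Z2 = {s3, s4, s5}; fixed.
Sat(EF (valid ∧ ready)) = {s3, s4, s5}
Sat((EF (valid ∧ ready)) ∨ safe) = {s2, s3, s4, s5, s7}
EG ((EF (valid ∧ ready)) ∨ safe): greatest fixpoint, start Z0 = {s2, s3, s4, s5, s7}, keep only states in Sat with some successor in Z. Already a fixed point.
Sat(EG ((EF (valid ∧ ready)) ∨ safe)) = {s2, s3, s4, s5, s7}
s5 ∈ Sat(EG ((EF (valid ∧ ready)) ∨ safe)) = {s2, s3, s4, s5, s7}, so the formula holds at s5.

Yes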